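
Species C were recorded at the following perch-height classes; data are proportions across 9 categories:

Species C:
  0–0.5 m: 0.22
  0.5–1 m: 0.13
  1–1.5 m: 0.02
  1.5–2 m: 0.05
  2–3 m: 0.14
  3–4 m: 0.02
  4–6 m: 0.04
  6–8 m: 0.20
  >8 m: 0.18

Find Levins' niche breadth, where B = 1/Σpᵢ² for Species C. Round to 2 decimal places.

Σpᵢ² = 0.22² + 0.13² + 0.02² + 0.05² + 0.14² + 0.02² + 0.04² + 0.20² + 0.18² = 0.0484 + 0.0169 + 0.0004 + 0.0025 + 0.0196 + 0.0004 + 0.0016 + 0.0400 + 0.0324 = 0.1622
B = 1 / 0.1622 = 6.1652

6.17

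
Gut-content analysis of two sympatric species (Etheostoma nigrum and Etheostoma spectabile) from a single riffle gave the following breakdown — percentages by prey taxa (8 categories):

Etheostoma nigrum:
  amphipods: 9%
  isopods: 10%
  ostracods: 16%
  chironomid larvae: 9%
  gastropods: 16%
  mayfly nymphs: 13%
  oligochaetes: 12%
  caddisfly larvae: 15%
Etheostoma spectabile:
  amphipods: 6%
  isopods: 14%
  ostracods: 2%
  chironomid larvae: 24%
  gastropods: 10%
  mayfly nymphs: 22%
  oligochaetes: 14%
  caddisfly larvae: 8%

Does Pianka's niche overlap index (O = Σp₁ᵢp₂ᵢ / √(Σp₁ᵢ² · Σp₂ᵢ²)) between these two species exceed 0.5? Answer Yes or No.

Convert percentages to proportions (divide by 100).
Σ p₁ᵢp₂ᵢ = 0.0054 + 0.0140 + 0.0032 + 0.0216 + 0.0160 + 0.0286 + 0.0168 + 0.0120 = 0.1176
Σp_1ᵢ² = 0.09² + 0.10² + 0.16² + 0.09² + 0.16² + 0.13² + 0.12² + 0.15² = 0.0081 + 0.0100 + 0.0256 + 0.0081 + 0.0256 + 0.0169 + 0.0144 + 0.0225 = 0.1312
Σp_2ᵢ² = 0.06² + 0.14² + 0.02² + 0.24² + 0.10² + 0.22² + 0.14² + 0.08² = 0.0036 + 0.0196 + 0.0004 + 0.0576 + 0.0100 + 0.0484 + 0.0196 + 0.0064 = 0.1656
O = 0.1176 / √(0.1312 × 0.1656) = 0.1176 / 0.14740 = 0.7978
O = 0.7978 > 0.5 → Yes.

Yes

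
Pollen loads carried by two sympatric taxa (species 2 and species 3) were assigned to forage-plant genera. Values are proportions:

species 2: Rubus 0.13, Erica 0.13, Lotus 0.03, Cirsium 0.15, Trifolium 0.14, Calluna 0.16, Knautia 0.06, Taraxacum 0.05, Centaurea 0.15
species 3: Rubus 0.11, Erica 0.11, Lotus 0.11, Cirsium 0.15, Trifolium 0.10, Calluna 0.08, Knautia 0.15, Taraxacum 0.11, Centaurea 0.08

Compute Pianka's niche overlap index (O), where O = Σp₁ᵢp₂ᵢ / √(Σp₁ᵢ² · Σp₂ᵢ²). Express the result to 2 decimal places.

Σ p₁ᵢp₂ᵢ = 0.0143 + 0.0143 + 0.0033 + 0.0225 + 0.0140 + 0.0128 + 0.0090 + 0.0055 + 0.0120 = 0.1077
Σp_1ᵢ² = 0.13² + 0.13² + 0.03² + 0.15² + 0.14² + 0.16² + 0.06² + 0.05² + 0.15² = 0.0169 + 0.0169 + 0.0009 + 0.0225 + 0.0196 + 0.0256 + 0.0036 + 0.0025 + 0.0225 = 0.1310
Σp_2ᵢ² = 0.11² + 0.11² + 0.11² + 0.15² + 0.10² + 0.08² + 0.15² + 0.11² + 0.08² = 0.0121 + 0.0121 + 0.0121 + 0.0225 + 0.0100 + 0.0064 + 0.0225 + 0.0121 + 0.0064 = 0.1162
O = 0.1077 / √(0.1310 × 0.1162) = 0.1077 / 0.12338 = 0.8729

0.87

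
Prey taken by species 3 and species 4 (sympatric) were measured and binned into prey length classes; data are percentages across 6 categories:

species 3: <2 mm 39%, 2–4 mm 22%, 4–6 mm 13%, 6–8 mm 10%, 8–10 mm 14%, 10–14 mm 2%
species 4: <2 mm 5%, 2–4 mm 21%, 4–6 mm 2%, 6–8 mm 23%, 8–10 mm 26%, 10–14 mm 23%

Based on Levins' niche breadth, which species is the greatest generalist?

species 4

Convert percentages to proportions (divide by 100).
Σp_3ᵢ² = 0.39² + 0.22² + 0.13² + 0.10² + 0.14² + 0.02² = 0.1521 + 0.0484 + 0.0169 + 0.0100 + 0.0196 + 0.0004 = 0.2474
B_3 = 1 / 0.2474 = 4.0420
Σp_4ᵢ² = 0.05² + 0.21² + 0.02² + 0.23² + 0.26² + 0.23² = 0.0025 + 0.0441 + 0.0004 + 0.0529 + 0.0676 + 0.0529 = 0.2204
B_4 = 1 / 0.2204 = 4.5372
Highest B → broadest niche (most generalist): species 4 (B = 4.54).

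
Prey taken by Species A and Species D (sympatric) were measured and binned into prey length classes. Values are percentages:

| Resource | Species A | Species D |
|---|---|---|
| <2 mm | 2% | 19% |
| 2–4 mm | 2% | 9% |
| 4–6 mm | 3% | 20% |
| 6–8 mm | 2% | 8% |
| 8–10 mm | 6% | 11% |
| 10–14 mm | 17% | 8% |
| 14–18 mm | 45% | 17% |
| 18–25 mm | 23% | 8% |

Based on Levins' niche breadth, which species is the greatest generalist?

Species D

Convert percentages to proportions (divide by 100).
Σp_Aᵢ² = 0.02² + 0.02² + 0.03² + 0.02² + 0.06² + 0.17² + 0.45² + 0.23² = 0.0004 + 0.0004 + 0.0009 + 0.0004 + 0.0036 + 0.0289 + 0.2025 + 0.0529 = 0.2900
B_A = 1 / 0.2900 = 3.4483
Σp_Dᵢ² = 0.19² + 0.09² + 0.20² + 0.08² + 0.11² + 0.08² + 0.17² + 0.08² = 0.0361 + 0.0081 + 0.0400 + 0.0064 + 0.0121 + 0.0064 + 0.0289 + 0.0064 = 0.1444
B_D = 1 / 0.1444 = 6.9252
Highest B → broadest niche (most generalist): Species D (B = 6.93).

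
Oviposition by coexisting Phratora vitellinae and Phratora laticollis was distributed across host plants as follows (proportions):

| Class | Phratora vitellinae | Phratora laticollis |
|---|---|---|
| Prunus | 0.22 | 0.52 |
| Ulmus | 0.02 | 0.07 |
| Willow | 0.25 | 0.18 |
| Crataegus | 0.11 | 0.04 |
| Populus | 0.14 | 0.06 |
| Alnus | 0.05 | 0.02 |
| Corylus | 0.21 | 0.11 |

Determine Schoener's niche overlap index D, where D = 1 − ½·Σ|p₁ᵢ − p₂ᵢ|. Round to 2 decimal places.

0.65

Σ|p₁ᵢ − p₂ᵢ| = 0.30 + 0.05 + 0.07 + 0.07 + 0.08 + 0.03 + 0.10 = 0.70
D = 1 − ½ × 0.70 = 1 − 0.350 = 0.6500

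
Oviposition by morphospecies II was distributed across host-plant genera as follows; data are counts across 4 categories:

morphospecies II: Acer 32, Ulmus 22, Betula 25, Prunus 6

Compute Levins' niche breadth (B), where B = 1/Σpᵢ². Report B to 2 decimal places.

3.33

Proportions for morphospecies II (n=85): 32/85=0.3765, 22/85=0.2588, 25/85=0.2941, 6/85=0.0706
Σpᵢ² = 0.3765² + 0.2588² + 0.2941² + 0.0706² = 0.141752 + 0.066977 + 0.086495 + 0.004984 = 0.300208
B = 1 / 0.300208 = 3.3310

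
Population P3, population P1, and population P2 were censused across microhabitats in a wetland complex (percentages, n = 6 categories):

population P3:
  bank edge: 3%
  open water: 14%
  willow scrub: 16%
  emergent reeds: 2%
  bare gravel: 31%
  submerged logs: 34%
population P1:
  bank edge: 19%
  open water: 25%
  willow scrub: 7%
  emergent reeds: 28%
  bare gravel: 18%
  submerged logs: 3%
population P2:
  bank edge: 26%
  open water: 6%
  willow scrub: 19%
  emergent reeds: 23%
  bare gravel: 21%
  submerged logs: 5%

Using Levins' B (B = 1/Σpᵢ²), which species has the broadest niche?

Convert percentages to proportions (divide by 100).
Σp_P3ᵢ² = 0.03² + 0.14² + 0.16² + 0.02² + 0.31² + 0.34² = 0.0009 + 0.0196 + 0.0256 + 0.0004 + 0.0961 + 0.1156 = 0.2582
B_P3 = 1 / 0.2582 = 3.8730
Σp_P1ᵢ² = 0.19² + 0.25² + 0.07² + 0.28² + 0.18² + 0.03² = 0.0361 + 0.0625 + 0.0049 + 0.0784 + 0.0324 + 0.0009 = 0.2152
B_P1 = 1 / 0.2152 = 4.6468
Σp_P2ᵢ² = 0.26² + 0.06² + 0.19² + 0.23² + 0.21² + 0.05² = 0.0676 + 0.0036 + 0.0361 + 0.0529 + 0.0441 + 0.0025 = 0.2068
B_P2 = 1 / 0.2068 = 4.8356
Highest B → broadest niche (most generalist): population P2 (B = 4.84).

population P2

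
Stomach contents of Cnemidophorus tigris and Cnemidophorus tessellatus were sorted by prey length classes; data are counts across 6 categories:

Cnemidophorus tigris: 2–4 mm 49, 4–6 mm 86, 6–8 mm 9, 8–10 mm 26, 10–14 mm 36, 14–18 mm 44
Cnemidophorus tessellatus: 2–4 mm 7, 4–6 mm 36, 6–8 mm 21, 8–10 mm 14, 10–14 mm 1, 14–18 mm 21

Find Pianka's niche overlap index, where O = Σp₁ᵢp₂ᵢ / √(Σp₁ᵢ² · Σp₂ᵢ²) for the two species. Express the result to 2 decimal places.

0.86

Proportions for Cnemidophorus tigris (n=250): 49/250=0.1960, 86/250=0.3440, 9/250=0.0360, 26/250=0.1040, 36/250=0.1440, 44/250=0.1760
Proportions for Cnemidophorus tessellatus (n=100): 7/100=0.0700, 36/100=0.3600, 21/100=0.2100, 14/100=0.1400, 1/100=0.0100, 21/100=0.2100
Σ p₁ᵢp₂ᵢ = 0.013720 + 0.123840 + 0.007560 + 0.014560 + 0.001440 + 0.036960 = 0.198080
Σp_1ᵢ² = 0.1960² + 0.3440² + 0.0360² + 0.1040² + 0.1440² + 0.1760² = 0.038416 + 0.118336 + 0.001296 + 0.010816 + 0.020736 + 0.030976 = 0.220576
Σp_2ᵢ² = 0.0700² + 0.3600² + 0.2100² + 0.1400² + 0.0100² + 0.2100² = 0.004900 + 0.129600 + 0.044100 + 0.019600 + 0.000100 + 0.044100 = 0.242400
O = 0.198080 / √(0.220576 × 0.242400) = 0.198080 / 0.2312307 = 0.8566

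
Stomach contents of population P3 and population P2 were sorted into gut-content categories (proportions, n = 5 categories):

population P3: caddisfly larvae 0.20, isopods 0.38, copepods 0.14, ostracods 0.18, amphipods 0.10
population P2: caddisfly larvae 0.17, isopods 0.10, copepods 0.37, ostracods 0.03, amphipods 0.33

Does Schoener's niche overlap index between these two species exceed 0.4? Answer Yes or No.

Σ|p₁ᵢ − p₂ᵢ| = 0.03 + 0.28 + 0.23 + 0.15 + 0.23 = 0.92
D = 1 − ½ × 0.92 = 1 − 0.460 = 0.5400
D = 0.5400 > 0.4 → Yes.

Yes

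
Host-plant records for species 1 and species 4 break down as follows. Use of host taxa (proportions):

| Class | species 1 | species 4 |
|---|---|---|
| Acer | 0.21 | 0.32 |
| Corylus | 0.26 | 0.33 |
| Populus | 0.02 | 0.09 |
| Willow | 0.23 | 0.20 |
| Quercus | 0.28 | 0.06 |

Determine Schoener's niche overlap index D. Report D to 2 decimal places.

0.75

Σ|p₁ᵢ − p₂ᵢ| = 0.11 + 0.07 + 0.07 + 0.03 + 0.22 = 0.50
D = 1 − ½ × 0.50 = 1 − 0.250 = 0.7500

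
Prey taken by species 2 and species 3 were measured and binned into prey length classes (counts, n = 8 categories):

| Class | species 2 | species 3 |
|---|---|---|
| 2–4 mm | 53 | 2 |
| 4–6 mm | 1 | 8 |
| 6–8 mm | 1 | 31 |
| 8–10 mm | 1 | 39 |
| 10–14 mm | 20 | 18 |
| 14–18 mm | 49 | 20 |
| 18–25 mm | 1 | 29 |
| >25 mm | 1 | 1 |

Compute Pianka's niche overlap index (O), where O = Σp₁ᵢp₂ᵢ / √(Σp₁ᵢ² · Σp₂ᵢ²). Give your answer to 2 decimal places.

Proportions for species 2 (n=127): 53/127=0.4173, 1/127=0.0079, 1/127=0.0079, 1/127=0.0079, 20/127=0.1575, 49/127=0.3858, 1/127=0.0079, 1/127=0.0079
Proportions for species 3 (n=148): 2/148=0.0135, 8/148=0.0541, 31/148=0.2095, 39/148=0.2635, 18/148=0.1216, 20/148=0.1351, 29/148=0.1959, 1/148=0.0068
Σ p₁ᵢp₂ᵢ = 0.005634 + 0.000427 + 0.001655 + 0.002082 + 0.019152 + 0.052122 + 0.001548 + 0.000054 = 0.082674
Σp_1ᵢ² = 0.4173² + 0.0079² + 0.0079² + 0.0079² + 0.1575² + 0.3858² + 0.0079² + 0.0079² = 0.174139 + 0.000062 + 0.000062 + 0.000062 + 0.024806 + 0.148842 + 0.000062 + 0.000062 = 0.348097
Σp_2ᵢ² = 0.0135² + 0.0541² + 0.2095² + 0.2635² + 0.1216² + 0.1351² + 0.1959² + 0.0068² = 0.000182 + 0.002927 + 0.043890 + 0.069432 + 0.014787 + 0.018252 + 0.038377 + 0.000046 = 0.187893
O = 0.082674 / √(0.348097 × 0.187893) = 0.082674 / 0.2557440 = 0.3233

0.32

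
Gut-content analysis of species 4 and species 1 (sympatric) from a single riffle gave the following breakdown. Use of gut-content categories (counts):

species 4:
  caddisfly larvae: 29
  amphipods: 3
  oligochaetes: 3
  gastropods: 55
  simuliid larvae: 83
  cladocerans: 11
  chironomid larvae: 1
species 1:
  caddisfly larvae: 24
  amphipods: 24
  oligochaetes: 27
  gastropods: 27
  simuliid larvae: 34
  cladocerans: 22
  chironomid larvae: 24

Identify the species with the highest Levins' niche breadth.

Proportions for species 4 (n=185): 29/185=0.1568, 3/185=0.0162, 3/185=0.0162, 55/185=0.2973, 83/185=0.4486, 11/185=0.0595, 1/185=0.0054
Proportions for species 1 (n=182): 24/182=0.1319, 24/182=0.1319, 27/182=0.1484, 27/182=0.1484, 34/182=0.1868, 22/182=0.1209, 24/182=0.1319
Σp_4ᵢ² = 0.1568² + 0.0162² + 0.0162² + 0.2973² + 0.4486² + 0.0595² + 0.0054² = 0.024586 + 0.000262 + 0.000262 + 0.088387 + 0.201242 + 0.003540 + 0.000029 = 0.318308
B_4 = 1 / 0.318308 = 3.1416
Σp_1ᵢ² = 0.1319² + 0.1319² + 0.1484² + 0.1484² + 0.1868² + 0.1209² + 0.1319² = 0.017398 + 0.017398 + 0.022023 + 0.022023 + 0.034894 + 0.014617 + 0.017398 = 0.145751
B_1 = 1 / 0.145751 = 6.8610
Highest B → broadest niche (most generalist): species 1 (B = 6.86).

species 1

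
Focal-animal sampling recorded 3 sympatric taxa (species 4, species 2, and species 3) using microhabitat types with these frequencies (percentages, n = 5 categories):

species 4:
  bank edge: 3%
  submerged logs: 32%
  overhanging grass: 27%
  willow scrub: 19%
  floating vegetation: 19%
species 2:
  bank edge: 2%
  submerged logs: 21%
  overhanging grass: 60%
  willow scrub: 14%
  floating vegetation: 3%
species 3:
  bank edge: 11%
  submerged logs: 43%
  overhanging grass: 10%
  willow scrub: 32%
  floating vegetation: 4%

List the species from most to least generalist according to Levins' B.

species 4 > species 3 > species 2

Convert percentages to proportions (divide by 100).
Σp_4ᵢ² = 0.03² + 0.32² + 0.27² + 0.19² + 0.19² = 0.0009 + 0.1024 + 0.0729 + 0.0361 + 0.0361 = 0.2484
B_4 = 1 / 0.2484 = 4.0258
Σp_2ᵢ² = 0.02² + 0.21² + 0.60² + 0.14² + 0.03² = 0.0004 + 0.0441 + 0.3600 + 0.0196 + 0.0009 = 0.4250
B_2 = 1 / 0.4250 = 2.3529
Σp_3ᵢ² = 0.11² + 0.43² + 0.10² + 0.32² + 0.04² = 0.0121 + 0.1849 + 0.0100 + 0.1024 + 0.0016 = 0.3110
B_3 = 1 / 0.3110 = 3.2154
Ranking by B (broadest → narrowest): species 4 (4.03) > species 3 (3.22) > species 2 (2.35)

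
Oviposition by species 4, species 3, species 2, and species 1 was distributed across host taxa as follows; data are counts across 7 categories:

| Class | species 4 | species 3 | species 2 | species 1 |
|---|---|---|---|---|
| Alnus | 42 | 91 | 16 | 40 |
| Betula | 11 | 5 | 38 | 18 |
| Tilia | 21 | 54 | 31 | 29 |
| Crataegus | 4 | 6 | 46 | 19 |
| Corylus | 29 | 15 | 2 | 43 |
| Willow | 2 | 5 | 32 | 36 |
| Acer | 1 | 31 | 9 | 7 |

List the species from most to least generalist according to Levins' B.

species 1 > species 2 > species 4 > species 3

Proportions for species 4 (n=110): 42/110=0.3818, 11/110=0.1000, 21/110=0.1909, 4/110=0.0364, 29/110=0.2636, 2/110=0.0182, 1/110=0.0091
Proportions for species 3 (n=207): 91/207=0.4396, 5/207=0.0242, 54/207=0.2609, 6/207=0.0290, 15/207=0.0725, 5/207=0.0242, 31/207=0.1498
Proportions for species 2 (n=174): 16/174=0.0920, 38/174=0.2184, 31/174=0.1782, 46/174=0.2644, 2/174=0.0115, 32/174=0.1839, 9/174=0.0517
Proportions for species 1 (n=192): 40/192=0.2083, 18/192=0.0938, 29/192=0.1510, 19/192=0.0990, 43/192=0.2240, 36/192=0.1875, 7/192=0.0365
Σp_4ᵢ² = 0.3818² + 0.1000² + 0.1909² + 0.0364² + 0.2636² + 0.0182² + 0.0091² = 0.145771 + 0.010000 + 0.036443 + 0.001325 + 0.069485 + 0.000331 + 0.000083 = 0.263438
B_4 = 1 / 0.263438 = 3.7960
Σp_3ᵢ² = 0.4396² + 0.0242² + 0.2609² + 0.0290² + 0.0725² + 0.0242² + 0.1498² = 0.193248 + 0.000586 + 0.068069 + 0.000841 + 0.005256 + 0.000586 + 0.022440 = 0.291026
B_3 = 1 / 0.291026 = 3.4361
Σp_2ᵢ² = 0.0920² + 0.2184² + 0.1782² + 0.2644² + 0.0115² + 0.1839² + 0.0517² = 0.008464 + 0.047699 + 0.031755 + 0.069907 + 0.000132 + 0.033819 + 0.002673 = 0.194449
B_2 = 1 / 0.194449 = 5.1427
Σp_1ᵢ² = 0.2083² + 0.0938² + 0.1510² + 0.0990² + 0.2240² + 0.1875² + 0.0365² = 0.043389 + 0.008798 + 0.022801 + 0.009801 + 0.050176 + 0.035156 + 0.001332 = 0.171453
B_1 = 1 / 0.171453 = 5.8325
Ranking by B (broadest → narrowest): species 1 (5.83) > species 2 (5.14) > species 4 (3.80) > species 3 (3.44)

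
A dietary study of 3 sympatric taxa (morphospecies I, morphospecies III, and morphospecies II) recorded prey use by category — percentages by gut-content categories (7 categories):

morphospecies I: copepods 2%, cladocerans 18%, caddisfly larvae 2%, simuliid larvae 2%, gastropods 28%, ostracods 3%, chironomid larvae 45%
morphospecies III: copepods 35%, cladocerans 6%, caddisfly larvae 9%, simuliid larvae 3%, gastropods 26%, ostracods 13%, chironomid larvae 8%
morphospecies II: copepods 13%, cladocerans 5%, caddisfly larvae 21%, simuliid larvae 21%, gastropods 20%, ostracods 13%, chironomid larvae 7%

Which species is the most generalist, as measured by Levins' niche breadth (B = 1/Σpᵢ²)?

Convert percentages to proportions (divide by 100).
Σp_Iᵢ² = 0.02² + 0.18² + 0.02² + 0.02² + 0.28² + 0.03² + 0.45² = 0.0004 + 0.0324 + 0.0004 + 0.0004 + 0.0784 + 0.0009 + 0.2025 = 0.3154
B_I = 1 / 0.3154 = 3.1706
Σp_IIIᵢ² = 0.35² + 0.06² + 0.09² + 0.03² + 0.26² + 0.13² + 0.08² = 0.1225 + 0.0036 + 0.0081 + 0.0009 + 0.0676 + 0.0169 + 0.0064 = 0.2260
B_III = 1 / 0.2260 = 4.4248
Σp_IIᵢ² = 0.13² + 0.05² + 0.21² + 0.21² + 0.20² + 0.13² + 0.07² = 0.0169 + 0.0025 + 0.0441 + 0.0441 + 0.0400 + 0.0169 + 0.0049 = 0.1694
B_II = 1 / 0.1694 = 5.9032
Highest B → broadest niche (most generalist): morphospecies II (B = 5.90).

morphospecies II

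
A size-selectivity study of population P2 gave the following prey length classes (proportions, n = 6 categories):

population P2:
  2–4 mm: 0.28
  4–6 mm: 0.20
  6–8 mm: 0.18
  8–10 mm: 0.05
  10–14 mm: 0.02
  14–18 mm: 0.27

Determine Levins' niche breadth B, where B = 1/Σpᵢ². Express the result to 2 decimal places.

Σpᵢ² = 0.28² + 0.20² + 0.18² + 0.05² + 0.02² + 0.27² = 0.0784 + 0.0400 + 0.0324 + 0.0025 + 0.0004 + 0.0729 = 0.2266
B = 1 / 0.2266 = 4.4131

4.41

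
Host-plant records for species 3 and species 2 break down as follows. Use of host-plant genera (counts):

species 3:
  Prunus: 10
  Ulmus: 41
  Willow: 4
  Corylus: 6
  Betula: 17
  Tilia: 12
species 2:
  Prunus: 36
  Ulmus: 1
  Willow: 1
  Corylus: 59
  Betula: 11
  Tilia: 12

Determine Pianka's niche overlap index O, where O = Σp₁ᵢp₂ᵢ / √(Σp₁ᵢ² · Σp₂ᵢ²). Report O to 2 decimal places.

Proportions for species 3 (n=90): 10/90=0.1111, 41/90=0.4556, 4/90=0.0444, 6/90=0.0667, 17/90=0.1889, 12/90=0.1333
Proportions for species 2 (n=120): 36/120=0.3000, 1/120=0.0083, 1/120=0.0083, 59/120=0.4917, 11/120=0.0917, 12/120=0.1000
Σ p₁ᵢp₂ᵢ = 0.033330 + 0.003781 + 0.000369 + 0.032796 + 0.017322 + 0.013330 = 0.100928
Σp_1ᵢ² = 0.1111² + 0.4556² + 0.0444² + 0.0667² + 0.1889² + 0.1333² = 0.012343 + 0.207571 + 0.001971 + 0.004449 + 0.035683 + 0.017769 = 0.279786
Σp_2ᵢ² = 0.3000² + 0.0083² + 0.0083² + 0.4917² + 0.0917² + 0.1000² = 0.090000 + 0.000069 + 0.000069 + 0.241769 + 0.008409 + 0.010000 = 0.350316
O = 0.100928 / √(0.279786 × 0.350316) = 0.100928 / 0.3130711 = 0.3224

0.32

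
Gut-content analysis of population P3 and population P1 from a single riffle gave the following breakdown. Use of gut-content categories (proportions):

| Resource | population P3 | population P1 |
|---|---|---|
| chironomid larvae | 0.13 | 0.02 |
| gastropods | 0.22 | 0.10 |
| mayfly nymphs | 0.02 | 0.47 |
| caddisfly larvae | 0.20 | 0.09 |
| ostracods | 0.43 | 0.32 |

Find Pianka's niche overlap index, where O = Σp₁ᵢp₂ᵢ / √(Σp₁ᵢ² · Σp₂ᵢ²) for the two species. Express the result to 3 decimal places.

Σ p₁ᵢp₂ᵢ = 0.0026 + 0.0220 + 0.0094 + 0.0180 + 0.1376 = 0.1896
Σp_1ᵢ² = 0.13² + 0.22² + 0.02² + 0.20² + 0.43² = 0.0169 + 0.0484 + 0.0004 + 0.0400 + 0.1849 = 0.2906
Σp_2ᵢ² = 0.02² + 0.10² + 0.47² + 0.09² + 0.32² = 0.0004 + 0.0100 + 0.2209 + 0.0081 + 0.1024 = 0.3418
O = 0.1896 / √(0.2906 × 0.3418) = 0.1896 / 0.315162 = 0.60160

0.602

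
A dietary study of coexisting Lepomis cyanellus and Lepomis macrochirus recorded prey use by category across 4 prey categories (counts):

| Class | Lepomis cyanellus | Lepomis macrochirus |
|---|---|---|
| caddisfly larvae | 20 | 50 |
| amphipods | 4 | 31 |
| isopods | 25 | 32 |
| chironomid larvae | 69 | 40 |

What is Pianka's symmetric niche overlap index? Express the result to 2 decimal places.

Proportions for Lepomis cyanellus (n=118): 20/118=0.1695, 4/118=0.0339, 25/118=0.2119, 69/118=0.5847
Proportions for Lepomis macrochirus (n=153): 50/153=0.3268, 31/153=0.2026, 32/153=0.2092, 40/153=0.2614
Σ p₁ᵢp₂ᵢ = 0.055393 + 0.006868 + 0.044329 + 0.152841 = 0.259431
Σp_1ᵢ² = 0.1695² + 0.0339² + 0.2119² + 0.5847² = 0.028730 + 0.001149 + 0.044902 + 0.341874 = 0.416655
Σp_2ᵢ² = 0.3268² + 0.2026² + 0.2092² + 0.2614² = 0.106798 + 0.041047 + 0.043765 + 0.068330 = 0.259940
O = 0.259431 / √(0.416655 × 0.259940) = 0.259431 / 0.3290977 = 0.7883

0.79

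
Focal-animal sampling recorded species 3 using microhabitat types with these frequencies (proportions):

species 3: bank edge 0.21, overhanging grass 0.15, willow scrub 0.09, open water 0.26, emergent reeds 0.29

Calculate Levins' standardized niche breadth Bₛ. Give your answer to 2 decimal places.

0.85

Σpᵢ² = 0.21² + 0.15² + 0.09² + 0.26² + 0.29² = 0.0441 + 0.0225 + 0.0081 + 0.0676 + 0.0841 = 0.2264
B = 1 / 0.2264 = 4.4170
Bₛ = (B − 1)/(n − 1) = (4.4170 − 1)/(5 − 1) = 3.4170/4 = 0.8543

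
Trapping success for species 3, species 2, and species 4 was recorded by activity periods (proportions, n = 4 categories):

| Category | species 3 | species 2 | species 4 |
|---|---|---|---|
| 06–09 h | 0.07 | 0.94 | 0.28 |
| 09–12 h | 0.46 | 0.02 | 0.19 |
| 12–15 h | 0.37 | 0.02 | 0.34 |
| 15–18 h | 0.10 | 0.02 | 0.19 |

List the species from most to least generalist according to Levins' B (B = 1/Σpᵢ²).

species 4 > species 3 > species 2

Σp_3ᵢ² = 0.07² + 0.46² + 0.37² + 0.10² = 0.0049 + 0.2116 + 0.1369 + 0.0100 = 0.3634
B_3 = 1 / 0.3634 = 2.7518
Σp_2ᵢ² = 0.94² + 0.02² + 0.02² + 0.02² = 0.8836 + 0.0004 + 0.0004 + 0.0004 = 0.8848
B_2 = 1 / 0.8848 = 1.1302
Σp_4ᵢ² = 0.28² + 0.19² + 0.34² + 0.19² = 0.0784 + 0.0361 + 0.1156 + 0.0361 = 0.2662
B_4 = 1 / 0.2662 = 3.7566
Ranking by B (broadest → narrowest): species 4 (3.76) > species 3 (2.75) > species 2 (1.13)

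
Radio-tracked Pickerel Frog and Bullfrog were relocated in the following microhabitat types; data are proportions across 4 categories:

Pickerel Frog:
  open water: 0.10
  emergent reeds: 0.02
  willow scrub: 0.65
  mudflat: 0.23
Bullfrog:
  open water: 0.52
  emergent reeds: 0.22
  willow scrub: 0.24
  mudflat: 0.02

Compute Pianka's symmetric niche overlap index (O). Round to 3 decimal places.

Σ p₁ᵢp₂ᵢ = 0.0520 + 0.0044 + 0.1560 + 0.0046 = 0.2170
Σp_1ᵢ² = 0.10² + 0.02² + 0.65² + 0.23² = 0.0100 + 0.0004 + 0.4225 + 0.0529 = 0.4858
Σp_2ᵢ² = 0.52² + 0.22² + 0.24² + 0.02² = 0.2704 + 0.0484 + 0.0576 + 0.0004 = 0.3768
O = 0.2170 / √(0.4858 × 0.3768) = 0.2170 / 0.427843 = 0.50720

0.507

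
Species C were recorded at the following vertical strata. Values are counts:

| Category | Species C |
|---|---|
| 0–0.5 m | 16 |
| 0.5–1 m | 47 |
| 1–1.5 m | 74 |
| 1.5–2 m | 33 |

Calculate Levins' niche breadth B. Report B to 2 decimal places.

Proportions for Species C (n=170): 16/170=0.0941, 47/170=0.2765, 74/170=0.4353, 33/170=0.1941
Σpᵢ² = 0.0941² + 0.2765² + 0.4353² + 0.1941² = 0.008855 + 0.076452 + 0.189486 + 0.037675 = 0.312468
B = 1 / 0.312468 = 3.2003

3.20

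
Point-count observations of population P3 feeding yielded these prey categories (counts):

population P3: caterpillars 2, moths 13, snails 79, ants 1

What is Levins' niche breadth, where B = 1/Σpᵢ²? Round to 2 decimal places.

Proportions for population P3 (n=95): 2/95=0.0211, 13/95=0.1368, 79/95=0.8316, 1/95=0.0105
Σpᵢ² = 0.0211² + 0.1368² + 0.8316² + 0.0105² = 0.000445 + 0.018714 + 0.691559 + 0.000110 = 0.710828
B = 1 / 0.710828 = 1.4068

1.41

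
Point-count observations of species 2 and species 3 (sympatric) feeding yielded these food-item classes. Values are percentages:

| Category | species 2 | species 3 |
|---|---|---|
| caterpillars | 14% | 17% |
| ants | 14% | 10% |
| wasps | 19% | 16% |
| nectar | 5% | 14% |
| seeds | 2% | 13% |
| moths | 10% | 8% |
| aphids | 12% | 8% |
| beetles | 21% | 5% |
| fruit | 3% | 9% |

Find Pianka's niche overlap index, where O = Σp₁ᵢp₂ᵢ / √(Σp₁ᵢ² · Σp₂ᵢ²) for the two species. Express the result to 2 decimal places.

0.80

Convert percentages to proportions (divide by 100).
Σ p₁ᵢp₂ᵢ = 0.0238 + 0.0140 + 0.0304 + 0.0070 + 0.0026 + 0.0080 + 0.0096 + 0.0105 + 0.0027 = 0.1086
Σp_1ᵢ² = 0.14² + 0.14² + 0.19² + 0.05² + 0.02² + 0.10² + 0.12² + 0.21² + 0.03² = 0.0196 + 0.0196 + 0.0361 + 0.0025 + 0.0004 + 0.0100 + 0.0144 + 0.0441 + 0.0009 = 0.1476
Σp_2ᵢ² = 0.17² + 0.10² + 0.16² + 0.14² + 0.13² + 0.08² + 0.08² + 0.05² + 0.09² = 0.0289 + 0.0100 + 0.0256 + 0.0196 + 0.0169 + 0.0064 + 0.0064 + 0.0025 + 0.0081 = 0.1244
O = 0.1086 / √(0.1476 × 0.1244) = 0.1086 / 0.13550 = 0.8015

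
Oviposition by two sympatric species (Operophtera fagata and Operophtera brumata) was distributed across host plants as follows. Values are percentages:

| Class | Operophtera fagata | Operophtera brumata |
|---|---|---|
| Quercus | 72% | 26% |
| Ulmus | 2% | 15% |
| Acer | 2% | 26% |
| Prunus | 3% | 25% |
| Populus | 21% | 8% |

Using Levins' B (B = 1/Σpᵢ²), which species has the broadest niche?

Convert percentages to proportions (divide by 100).
Σp_fagaᵢ² = 0.72² + 0.02² + 0.02² + 0.03² + 0.21² = 0.5184 + 0.0004 + 0.0004 + 0.0009 + 0.0441 = 0.5642
B_faga = 1 / 0.5642 = 1.7724
Σp_brumᵢ² = 0.26² + 0.15² + 0.26² + 0.25² + 0.08² = 0.0676 + 0.0225 + 0.0676 + 0.0625 + 0.0064 = 0.2266
B_brum = 1 / 0.2266 = 4.4131
Highest B → broadest niche (most generalist): Operophtera brumata (B = 4.41).

Operophtera brumata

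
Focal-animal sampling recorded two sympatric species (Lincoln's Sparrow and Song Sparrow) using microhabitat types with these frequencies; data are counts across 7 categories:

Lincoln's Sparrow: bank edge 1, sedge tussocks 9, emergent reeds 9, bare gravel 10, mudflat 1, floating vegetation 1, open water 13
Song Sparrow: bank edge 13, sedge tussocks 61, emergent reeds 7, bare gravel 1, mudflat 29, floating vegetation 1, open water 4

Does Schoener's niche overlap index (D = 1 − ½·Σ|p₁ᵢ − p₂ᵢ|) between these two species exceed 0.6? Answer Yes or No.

Proportions for Lincoln's Sparrow (n=44): 1/44=0.0227, 9/44=0.2045, 9/44=0.2045, 10/44=0.2273, 1/44=0.0227, 1/44=0.0227, 13/44=0.2955
Proportions for Song Sparrow (n=116): 13/116=0.1121, 61/116=0.5259, 7/116=0.0603, 1/116=0.0086, 29/116=0.2500, 1/116=0.0086, 4/116=0.0345
Σ|p₁ᵢ − p₂ᵢ| = 0.0894 + 0.3214 + 0.1442 + 0.2187 + 0.2273 + 0.0141 + 0.2610 = 1.2761
D = 1 − ½ × 1.2761 = 1 − 0.63805 = 0.36195
D = 0.36195 < 0.6 → No.

No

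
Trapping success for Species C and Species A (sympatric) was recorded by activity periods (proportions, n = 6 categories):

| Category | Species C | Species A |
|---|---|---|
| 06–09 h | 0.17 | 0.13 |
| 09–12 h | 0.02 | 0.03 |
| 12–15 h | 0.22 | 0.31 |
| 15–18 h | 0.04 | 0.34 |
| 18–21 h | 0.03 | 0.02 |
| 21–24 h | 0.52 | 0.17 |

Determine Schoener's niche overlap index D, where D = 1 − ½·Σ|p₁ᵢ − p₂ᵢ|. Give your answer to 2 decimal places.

0.60

Σ|p₁ᵢ − p₂ᵢ| = 0.04 + 0.01 + 0.09 + 0.30 + 0.01 + 0.35 = 0.80
D = 1 − ½ × 0.80 = 1 − 0.400 = 0.6000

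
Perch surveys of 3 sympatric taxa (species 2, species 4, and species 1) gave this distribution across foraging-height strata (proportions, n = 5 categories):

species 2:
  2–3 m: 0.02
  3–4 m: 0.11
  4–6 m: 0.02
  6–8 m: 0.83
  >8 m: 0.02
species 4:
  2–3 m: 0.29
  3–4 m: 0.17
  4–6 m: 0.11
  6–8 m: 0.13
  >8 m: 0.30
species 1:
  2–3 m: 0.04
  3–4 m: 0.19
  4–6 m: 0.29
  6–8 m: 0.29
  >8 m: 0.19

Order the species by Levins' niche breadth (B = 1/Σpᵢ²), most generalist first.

Σp_2ᵢ² = 0.02² + 0.11² + 0.02² + 0.83² + 0.02² = 0.0004 + 0.0121 + 0.0004 + 0.6889 + 0.0004 = 0.7022
B_2 = 1 / 0.7022 = 1.4241
Σp_4ᵢ² = 0.29² + 0.17² + 0.11² + 0.13² + 0.30² = 0.0841 + 0.0289 + 0.0121 + 0.0169 + 0.0900 = 0.2320
B_4 = 1 / 0.2320 = 4.3103
Σp_1ᵢ² = 0.04² + 0.19² + 0.29² + 0.29² + 0.19² = 0.0016 + 0.0361 + 0.0841 + 0.0841 + 0.0361 = 0.2420
B_1 = 1 / 0.2420 = 4.1322
Ranking by B (broadest → narrowest): species 4 (4.31) > species 1 (4.13) > species 2 (1.42)

species 4 > species 1 > species 2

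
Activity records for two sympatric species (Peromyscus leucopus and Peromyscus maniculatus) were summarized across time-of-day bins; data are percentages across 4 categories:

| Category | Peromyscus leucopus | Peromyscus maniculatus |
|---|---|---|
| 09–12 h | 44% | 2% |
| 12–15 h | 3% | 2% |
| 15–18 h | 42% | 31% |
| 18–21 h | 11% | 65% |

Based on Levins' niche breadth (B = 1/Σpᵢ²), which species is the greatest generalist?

Convert percentages to proportions (divide by 100).
Σp_leucᵢ² = 0.44² + 0.03² + 0.42² + 0.11² = 0.1936 + 0.0009 + 0.1764 + 0.0121 = 0.3830
B_leuc = 1 / 0.3830 = 2.6110
Σp_maniᵢ² = 0.02² + 0.02² + 0.31² + 0.65² = 0.0004 + 0.0004 + 0.0961 + 0.4225 = 0.5194
B_mani = 1 / 0.5194 = 1.9253
Highest B → broadest niche (most generalist): Peromyscus leucopus (B = 2.61).

Peromyscus leucopus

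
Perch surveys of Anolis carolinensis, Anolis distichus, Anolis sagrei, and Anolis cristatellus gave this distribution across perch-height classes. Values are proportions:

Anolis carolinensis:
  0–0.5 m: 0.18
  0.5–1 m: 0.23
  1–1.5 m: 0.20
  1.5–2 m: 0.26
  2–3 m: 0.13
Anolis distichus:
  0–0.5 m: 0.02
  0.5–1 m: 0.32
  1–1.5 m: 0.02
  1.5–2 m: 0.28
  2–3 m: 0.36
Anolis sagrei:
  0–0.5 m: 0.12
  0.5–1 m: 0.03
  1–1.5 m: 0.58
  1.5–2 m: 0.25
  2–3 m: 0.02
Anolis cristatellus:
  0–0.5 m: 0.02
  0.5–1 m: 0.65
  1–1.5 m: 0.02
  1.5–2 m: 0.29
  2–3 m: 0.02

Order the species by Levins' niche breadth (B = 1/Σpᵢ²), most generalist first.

Anolis carolinensis > Anolis distichus > Anolis sagrei > Anolis cristatellus

Σp_caroᵢ² = 0.18² + 0.23² + 0.20² + 0.26² + 0.13² = 0.0324 + 0.0529 + 0.0400 + 0.0676 + 0.0169 = 0.2098
B_caro = 1 / 0.2098 = 4.7664
Σp_distᵢ² = 0.02² + 0.32² + 0.02² + 0.28² + 0.36² = 0.0004 + 0.1024 + 0.0004 + 0.0784 + 0.1296 = 0.3112
B_dist = 1 / 0.3112 = 3.2134
Σp_sagrᵢ² = 0.12² + 0.03² + 0.58² + 0.25² + 0.02² = 0.0144 + 0.0009 + 0.3364 + 0.0625 + 0.0004 = 0.4146
B_sagr = 1 / 0.4146 = 2.4120
Σp_crisᵢ² = 0.02² + 0.65² + 0.02² + 0.29² + 0.02² = 0.0004 + 0.4225 + 0.0004 + 0.0841 + 0.0004 = 0.5078
B_cris = 1 / 0.5078 = 1.9693
Ranking by B (broadest → narrowest): Anolis carolinensis (4.77) > Anolis distichus (3.21) > Anolis sagrei (2.41) > Anolis cristatellus (1.97)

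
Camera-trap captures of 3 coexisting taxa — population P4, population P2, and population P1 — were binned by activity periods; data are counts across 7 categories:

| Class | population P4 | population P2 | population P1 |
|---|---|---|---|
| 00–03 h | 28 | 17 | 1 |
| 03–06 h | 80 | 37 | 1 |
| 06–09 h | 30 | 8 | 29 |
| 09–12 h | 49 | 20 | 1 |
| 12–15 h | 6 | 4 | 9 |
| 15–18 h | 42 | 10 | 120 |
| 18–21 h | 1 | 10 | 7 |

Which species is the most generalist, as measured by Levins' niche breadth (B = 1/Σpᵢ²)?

Proportions for population P4 (n=236): 28/236=0.1186, 80/236=0.3390, 30/236=0.1271, 49/236=0.2076, 6/236=0.0254, 42/236=0.1780, 1/236=0.0042
Proportions for population P2 (n=106): 17/106=0.1604, 37/106=0.3491, 8/106=0.0755, 20/106=0.1887, 4/106=0.0377, 10/106=0.0943, 10/106=0.0943
Proportions for population P1 (n=168): 1/168=0.0060, 1/168=0.0060, 29/168=0.1726, 1/168=0.0060, 9/168=0.0536, 120/168=0.7143, 7/168=0.0417
Σp_P4ᵢ² = 0.1186² + 0.3390² + 0.1271² + 0.2076² + 0.0254² + 0.1780² + 0.0042² = 0.014066 + 0.114921 + 0.016154 + 0.043098 + 0.000645 + 0.031684 + 0.000018 = 0.220586
B_P4 = 1 / 0.220586 = 4.5334
Σp_P2ᵢ² = 0.1604² + 0.3491² + 0.0755² + 0.1887² + 0.0377² + 0.0943² + 0.0943² = 0.025728 + 0.121871 + 0.005700 + 0.035608 + 0.001421 + 0.008892 + 0.008892 = 0.208112
B_P2 = 1 / 0.208112 = 4.8051
Σp_P1ᵢ² = 0.0060² + 0.0060² + 0.1726² + 0.0060² + 0.0536² + 0.7143² + 0.0417² = 0.000036 + 0.000036 + 0.029791 + 0.000036 + 0.002873 + 0.510224 + 0.001739 = 0.544735
B_P1 = 1 / 0.544735 = 1.8358
Highest B → broadest niche (most generalist): population P2 (B = 4.81).

population P2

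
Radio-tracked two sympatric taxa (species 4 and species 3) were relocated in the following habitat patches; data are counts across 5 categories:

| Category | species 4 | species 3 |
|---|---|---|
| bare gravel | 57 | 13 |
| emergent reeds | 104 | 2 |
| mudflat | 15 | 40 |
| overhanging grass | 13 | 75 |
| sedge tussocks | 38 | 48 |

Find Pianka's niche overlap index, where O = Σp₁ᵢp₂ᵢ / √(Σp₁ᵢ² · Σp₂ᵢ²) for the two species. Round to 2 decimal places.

Proportions for species 4 (n=227): 57/227=0.2511, 104/227=0.4581, 15/227=0.0661, 13/227=0.0573, 38/227=0.1674
Proportions for species 3 (n=178): 13/178=0.0730, 2/178=0.0112, 40/178=0.2247, 75/178=0.4213, 48/178=0.2697
Σ p₁ᵢp₂ᵢ = 0.018330 + 0.005131 + 0.014853 + 0.024140 + 0.045148 = 0.107602
Σp_1ᵢ² = 0.2511² + 0.4581² + 0.0661² + 0.0573² + 0.1674² = 0.063051 + 0.209856 + 0.004369 + 0.003283 + 0.028023 = 0.308582
Σp_2ᵢ² = 0.0730² + 0.0112² + 0.2247² + 0.4213² + 0.2697² = 0.005329 + 0.000125 + 0.050490 + 0.177494 + 0.072738 = 0.306176
O = 0.107602 / √(0.308582 × 0.306176) = 0.107602 / 0.3073766 = 0.3501

0.35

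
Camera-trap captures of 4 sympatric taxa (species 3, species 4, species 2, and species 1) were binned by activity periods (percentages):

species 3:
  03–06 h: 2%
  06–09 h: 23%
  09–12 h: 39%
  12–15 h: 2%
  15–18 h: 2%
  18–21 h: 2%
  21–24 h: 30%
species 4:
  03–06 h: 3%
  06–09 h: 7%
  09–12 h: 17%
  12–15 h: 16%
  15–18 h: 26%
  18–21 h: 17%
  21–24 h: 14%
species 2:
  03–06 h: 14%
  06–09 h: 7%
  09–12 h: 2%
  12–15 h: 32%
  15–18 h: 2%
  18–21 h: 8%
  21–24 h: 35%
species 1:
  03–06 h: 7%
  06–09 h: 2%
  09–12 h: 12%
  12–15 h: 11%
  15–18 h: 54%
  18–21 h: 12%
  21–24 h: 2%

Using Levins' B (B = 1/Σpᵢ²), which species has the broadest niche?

Convert percentages to proportions (divide by 100).
Σp_3ᵢ² = 0.02² + 0.23² + 0.39² + 0.02² + 0.02² + 0.02² + 0.30² = 0.0004 + 0.0529 + 0.1521 + 0.0004 + 0.0004 + 0.0004 + 0.0900 = 0.2966
B_3 = 1 / 0.2966 = 3.3715
Σp_4ᵢ² = 0.03² + 0.07² + 0.17² + 0.16² + 0.26² + 0.17² + 0.14² = 0.0009 + 0.0049 + 0.0289 + 0.0256 + 0.0676 + 0.0289 + 0.0196 = 0.1764
B_4 = 1 / 0.1764 = 5.6689
Σp_2ᵢ² = 0.14² + 0.07² + 0.02² + 0.32² + 0.02² + 0.08² + 0.35² = 0.0196 + 0.0049 + 0.0004 + 0.1024 + 0.0004 + 0.0064 + 0.1225 = 0.2566
B_2 = 1 / 0.2566 = 3.8971
Σp_1ᵢ² = 0.07² + 0.02² + 0.12² + 0.11² + 0.54² + 0.12² + 0.02² = 0.0049 + 0.0004 + 0.0144 + 0.0121 + 0.2916 + 0.0144 + 0.0004 = 0.3382
B_1 = 1 / 0.3382 = 2.9568
Highest B → broadest niche (most generalist): species 4 (B = 5.67).

species 4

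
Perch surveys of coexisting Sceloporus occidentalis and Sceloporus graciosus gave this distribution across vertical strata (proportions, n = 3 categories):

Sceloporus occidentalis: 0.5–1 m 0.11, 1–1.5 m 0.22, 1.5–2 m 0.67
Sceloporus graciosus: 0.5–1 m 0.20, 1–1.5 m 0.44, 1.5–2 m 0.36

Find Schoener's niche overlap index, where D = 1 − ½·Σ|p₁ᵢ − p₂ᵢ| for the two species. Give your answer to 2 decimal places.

0.69

Σ|p₁ᵢ − p₂ᵢ| = 0.09 + 0.22 + 0.31 = 0.62
D = 1 − ½ × 0.62 = 1 − 0.310 = 0.6900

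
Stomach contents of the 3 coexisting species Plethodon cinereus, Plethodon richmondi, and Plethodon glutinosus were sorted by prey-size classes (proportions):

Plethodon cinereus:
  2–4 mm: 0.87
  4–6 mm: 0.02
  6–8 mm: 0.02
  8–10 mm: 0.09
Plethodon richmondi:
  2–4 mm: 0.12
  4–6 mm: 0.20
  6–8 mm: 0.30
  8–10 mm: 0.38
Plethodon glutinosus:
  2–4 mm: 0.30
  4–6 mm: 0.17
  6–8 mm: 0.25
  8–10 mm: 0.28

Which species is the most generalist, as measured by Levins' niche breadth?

Σp_cineᵢ² = 0.87² + 0.02² + 0.02² + 0.09² = 0.7569 + 0.0004 + 0.0004 + 0.0081 = 0.7658
B_cine = 1 / 0.7658 = 1.3058
Σp_richᵢ² = 0.12² + 0.20² + 0.30² + 0.38² = 0.0144 + 0.0400 + 0.0900 + 0.1444 = 0.2888
B_rich = 1 / 0.2888 = 3.4626
Σp_glutᵢ² = 0.30² + 0.17² + 0.25² + 0.28² = 0.0900 + 0.0289 + 0.0625 + 0.0784 = 0.2598
B_glut = 1 / 0.2598 = 3.8491
Highest B → broadest niche (most generalist): Plethodon glutinosus (B = 3.85).

Plethodon glutinosus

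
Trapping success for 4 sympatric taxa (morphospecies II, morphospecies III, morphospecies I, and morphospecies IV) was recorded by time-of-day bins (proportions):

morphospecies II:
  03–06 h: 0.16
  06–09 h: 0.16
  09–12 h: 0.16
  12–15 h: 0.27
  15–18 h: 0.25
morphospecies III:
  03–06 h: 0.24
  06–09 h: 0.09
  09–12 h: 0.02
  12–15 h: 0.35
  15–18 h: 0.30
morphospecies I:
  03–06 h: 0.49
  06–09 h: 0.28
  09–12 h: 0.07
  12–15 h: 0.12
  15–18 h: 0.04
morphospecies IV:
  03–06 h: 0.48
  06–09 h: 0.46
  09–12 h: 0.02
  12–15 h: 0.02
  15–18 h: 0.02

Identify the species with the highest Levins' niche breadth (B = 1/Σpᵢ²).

Σp_IIᵢ² = 0.16² + 0.16² + 0.16² + 0.27² + 0.25² = 0.0256 + 0.0256 + 0.0256 + 0.0729 + 0.0625 = 0.2122
B_II = 1 / 0.2122 = 4.7125
Σp_IIIᵢ² = 0.24² + 0.09² + 0.02² + 0.35² + 0.30² = 0.0576 + 0.0081 + 0.0004 + 0.1225 + 0.0900 = 0.2786
B_III = 1 / 0.2786 = 3.5894
Σp_Iᵢ² = 0.49² + 0.28² + 0.07² + 0.12² + 0.04² = 0.2401 + 0.0784 + 0.0049 + 0.0144 + 0.0016 = 0.3394
B_I = 1 / 0.3394 = 2.9464
Σp_IVᵢ² = 0.48² + 0.46² + 0.02² + 0.02² + 0.02² = 0.2304 + 0.2116 + 0.0004 + 0.0004 + 0.0004 = 0.4432
B_IV = 1 / 0.4432 = 2.2563
Highest B → broadest niche (most generalist): morphospecies II (B = 4.71).

morphospecies II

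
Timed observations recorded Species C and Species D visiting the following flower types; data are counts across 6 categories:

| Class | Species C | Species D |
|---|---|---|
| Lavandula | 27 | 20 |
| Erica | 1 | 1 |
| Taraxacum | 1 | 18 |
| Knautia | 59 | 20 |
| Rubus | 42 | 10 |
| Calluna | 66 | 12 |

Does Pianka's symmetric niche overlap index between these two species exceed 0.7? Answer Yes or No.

Proportions for Species C (n=196): 27/196=0.1378, 1/196=0.0051, 1/196=0.0051, 59/196=0.3010, 42/196=0.2143, 66/196=0.3367
Proportions for Species D (n=81): 20/81=0.2469, 1/81=0.0123, 18/81=0.2222, 20/81=0.2469, 10/81=0.1235, 12/81=0.1481
Σ p₁ᵢp₂ᵢ = 0.034023 + 0.000063 + 0.001133 + 0.074317 + 0.026466 + 0.049865 = 0.185867
Σp_1ᵢ² = 0.1378² + 0.0051² + 0.0051² + 0.3010² + 0.2143² + 0.3367² = 0.018989 + 0.000026 + 0.000026 + 0.090601 + 0.045924 + 0.113367 = 0.268933
Σp_2ᵢ² = 0.2469² + 0.0123² + 0.2222² + 0.2469² + 0.1235² + 0.1481² = 0.060960 + 0.000151 + 0.049373 + 0.060960 + 0.015252 + 0.021934 = 0.208630
O = 0.185867 / √(0.268933 × 0.208630) = 0.185867 / 0.2368702 = 0.7847
O = 0.7847 > 0.7 → Yes.

Yes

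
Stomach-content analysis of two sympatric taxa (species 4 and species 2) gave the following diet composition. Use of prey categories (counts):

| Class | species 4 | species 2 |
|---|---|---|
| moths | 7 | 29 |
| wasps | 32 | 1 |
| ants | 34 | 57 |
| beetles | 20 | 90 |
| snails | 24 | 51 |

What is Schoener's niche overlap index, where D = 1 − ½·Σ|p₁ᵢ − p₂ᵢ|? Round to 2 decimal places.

0.69

Proportions for species 4 (n=117): 7/117=0.0598, 32/117=0.2735, 34/117=0.2906, 20/117=0.1709, 24/117=0.2051
Proportions for species 2 (n=228): 29/228=0.1272, 1/228=0.0044, 57/228=0.2500, 90/228=0.3947, 51/228=0.2237
Σ|p₁ᵢ − p₂ᵢ| = 0.0674 + 0.2691 + 0.0406 + 0.2238 + 0.0186 = 0.6195
D = 1 − ½ × 0.6195 = 1 − 0.30975 = 0.69025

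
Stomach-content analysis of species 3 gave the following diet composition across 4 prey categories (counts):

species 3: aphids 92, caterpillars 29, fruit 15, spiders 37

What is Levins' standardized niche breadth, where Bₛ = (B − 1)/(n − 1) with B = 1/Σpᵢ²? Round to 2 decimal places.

Proportions for species 3 (n=173): 92/173=0.5318, 29/173=0.1676, 15/173=0.0867, 37/173=0.2139
Σpᵢ² = 0.5318² + 0.1676² + 0.0867² + 0.2139² = 0.282811 + 0.028090 + 0.007517 + 0.045753 = 0.364171
B = 1 / 0.364171 = 2.7460
Bₛ = (B − 1)/(n − 1) = (2.7460 − 1)/(4 − 1) = 1.7460/3 = 0.5820

0.58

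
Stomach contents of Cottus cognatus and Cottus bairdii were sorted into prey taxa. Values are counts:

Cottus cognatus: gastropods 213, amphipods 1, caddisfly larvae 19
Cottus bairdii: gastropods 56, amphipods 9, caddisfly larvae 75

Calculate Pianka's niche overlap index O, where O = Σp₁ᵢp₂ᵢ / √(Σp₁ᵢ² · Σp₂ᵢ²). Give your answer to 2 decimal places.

Proportions for Cottus cognatus (n=233): 213/233=0.9142, 1/233=0.0043, 19/233=0.0815
Proportions for Cottus bairdii (n=140): 56/140=0.4000, 9/140=0.0643, 75/140=0.5357
Σ p₁ᵢp₂ᵢ = 0.365680 + 0.000276 + 0.043660 = 0.409616
Σp_1ᵢ² = 0.9142² + 0.0043² + 0.0815² = 0.835762 + 0.000018 + 0.006642 = 0.842422
Σp_2ᵢ² = 0.4000² + 0.0643² + 0.5357² = 0.160000 + 0.004134 + 0.286974 = 0.451108
O = 0.409616 / √(0.842422 × 0.451108) = 0.409616 / 0.6164603 = 0.6645

0.66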